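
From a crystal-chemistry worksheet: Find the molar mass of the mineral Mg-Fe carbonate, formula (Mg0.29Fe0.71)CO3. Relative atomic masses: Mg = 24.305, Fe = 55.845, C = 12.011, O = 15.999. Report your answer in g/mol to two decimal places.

The formula mass is the sum 0.29*24.305 + 0.71*55.845 + 1*12.011 + 3*15.999.

106.71 g/mol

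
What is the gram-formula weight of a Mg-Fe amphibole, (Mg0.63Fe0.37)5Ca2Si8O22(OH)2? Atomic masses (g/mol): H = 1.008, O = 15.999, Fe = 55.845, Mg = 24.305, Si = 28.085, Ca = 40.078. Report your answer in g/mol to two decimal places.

M = 3.15·24.305 + 1.85·55.845 + 2·40.078 + 8·28.085 + 24·15.999 + 2·1.008

870.70 g/mol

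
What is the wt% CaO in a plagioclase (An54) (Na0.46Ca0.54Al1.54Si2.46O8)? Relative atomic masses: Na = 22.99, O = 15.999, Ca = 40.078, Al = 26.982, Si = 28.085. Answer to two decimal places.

11.18 wt%

M(Na0.46Ca0.54Al1.54Si2.46O8) = 270.851 g/mol; M(CaO) = 56.077 g/mol.
Moles CaO per formula unit = 0.54 Ca ÷ 1 = 0.5400.
CaO fraction = (0.5400 × 56.077) / 270.851 = 30.282/270.851 = 0.1118.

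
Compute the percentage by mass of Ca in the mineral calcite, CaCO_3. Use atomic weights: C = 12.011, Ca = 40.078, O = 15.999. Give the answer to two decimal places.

40.04 weight percent

Molar mass of CaCO_3: 1*40.078 + 1*12.011 + 3*15.999 = 100.086 g/mol.
Mass of Ca per formula unit: 1 × 40.078 = 40.078 g.
Weight fraction Ca = 40.078 / 100.086 = 0.4004.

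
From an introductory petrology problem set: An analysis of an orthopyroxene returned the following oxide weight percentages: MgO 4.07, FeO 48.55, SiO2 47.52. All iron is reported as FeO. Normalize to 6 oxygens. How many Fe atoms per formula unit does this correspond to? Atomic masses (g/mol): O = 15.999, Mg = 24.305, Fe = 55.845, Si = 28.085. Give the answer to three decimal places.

MgO: 4.07/40.304 = 0.10098 mol → 0.10098 mol Mg, 0.10098 mol O.
FeO: 48.55/71.844 = 0.67577 mol → 0.67577 mol Fe, 0.67577 mol O.
SiO2: 47.52/60.083 = 0.79091 mol → 0.79091 mol Si, 1.58182 mol O.
Total oxygen = 2.35857 mol. Normalization factor = 6/2.35857 = 2.54391.
Fe per 6 O = 0.67577 × 2.54391 = 1.719.

1.719 Fe apfu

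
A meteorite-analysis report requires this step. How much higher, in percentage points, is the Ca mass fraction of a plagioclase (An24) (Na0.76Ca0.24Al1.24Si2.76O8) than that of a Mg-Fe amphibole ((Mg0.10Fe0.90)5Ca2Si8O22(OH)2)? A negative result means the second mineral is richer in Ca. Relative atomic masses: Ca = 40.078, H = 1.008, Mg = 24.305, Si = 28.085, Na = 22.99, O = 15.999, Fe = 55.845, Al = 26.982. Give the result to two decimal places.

M(Na0.76Ca0.24Al1.24Si2.76O8) = 266.055 g/mol, so wt% Ca = 9.619/266.055 × 100 = 3.62%.
M((Mg0.10Fe0.90)5Ca2Si8O22(OH)2) = 954.283 g/mol, so wt% Ca = 80.156/954.283 × 100 = 8.40%.
3.62 − 8.40 = -4.78 pp.

-4.78 percentage points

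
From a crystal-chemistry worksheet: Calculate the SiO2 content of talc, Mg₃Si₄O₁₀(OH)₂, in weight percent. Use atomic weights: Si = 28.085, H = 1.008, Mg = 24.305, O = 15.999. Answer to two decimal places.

63.37 wt%

Formula mass = 379.259 g/mol.
4 Si → 4.0000 mol SiO2 per formula unit; M(SiO2) = 60.083, so SiO2 mass = 240.332 g.
240.332/379.259 × 100 = 63.37 wt%.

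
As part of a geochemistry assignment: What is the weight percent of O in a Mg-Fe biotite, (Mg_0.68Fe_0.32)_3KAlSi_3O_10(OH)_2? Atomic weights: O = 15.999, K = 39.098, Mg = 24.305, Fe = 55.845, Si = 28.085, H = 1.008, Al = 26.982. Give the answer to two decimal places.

Formula mass = 2.04·24.305 + 0.96·55.845 + 1·39.098 + 1·26.982 + 3·28.085 + 12·15.999 + 2·1.008 = 447.532 g/mol, of which 191.988 g is O.
So O makes up 191.988/447.532 = 0.4290 of the mass, i.e. 42.90%.

42.90 wt%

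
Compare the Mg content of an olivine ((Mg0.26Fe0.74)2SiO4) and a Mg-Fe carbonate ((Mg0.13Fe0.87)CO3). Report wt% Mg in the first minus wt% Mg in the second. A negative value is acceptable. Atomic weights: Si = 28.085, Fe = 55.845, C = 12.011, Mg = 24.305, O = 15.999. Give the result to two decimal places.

Mg in (Mg0.26Fe0.74)2SiO4: molar mass 187.370 g/mol; 0.52×24.305 = 12.639 g → 6.75 wt%.
Mg in (Mg0.13Fe0.87)CO3: molar mass 111.753 g/mol; 0.13×24.305 = 3.160 g → 2.83 wt%.
Difference = 6.75 − 2.83 = 3.92 percentage points.

3.92 percentage points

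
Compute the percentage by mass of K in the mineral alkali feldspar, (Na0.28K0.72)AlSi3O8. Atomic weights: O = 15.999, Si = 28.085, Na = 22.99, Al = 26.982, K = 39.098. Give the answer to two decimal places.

10.28 mass %

Molar mass of (Na0.28K0.72)AlSi3O8: 0.28·22.99 + 0.72·39.098 + 1·26.982 + 3·28.085 + 8·15.999 = 273.817 g/mol.
Mass of K per formula unit: 0.72 × 39.098 = 28.151 g.
Weight fraction K = 28.151 / 273.817 = 0.1028.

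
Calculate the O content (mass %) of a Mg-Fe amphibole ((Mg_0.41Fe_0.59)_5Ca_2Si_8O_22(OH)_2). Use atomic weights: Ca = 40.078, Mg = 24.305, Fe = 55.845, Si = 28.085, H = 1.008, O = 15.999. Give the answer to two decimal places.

Molar mass of (Mg_0.41Fe_0.59)_5Ca_2Si_8O_22(OH)_2: 2.05×24.305 + 2.95×55.845 + 2×40.078 + 8×28.085 + 24×15.999 + 2×1.008 = 905.396 g/mol.
Mass of O per formula unit: 24 × 15.999 = 383.976 g.
Weight fraction O = 383.976 / 905.396 = 0.4241.

42.41 mass %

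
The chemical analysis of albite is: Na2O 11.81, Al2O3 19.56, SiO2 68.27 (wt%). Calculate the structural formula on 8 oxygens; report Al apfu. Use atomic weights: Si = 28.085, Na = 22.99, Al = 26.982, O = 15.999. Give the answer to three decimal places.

Na2O (M=61.979): mol = 0.19055; Na = 0.38110, O = 0.19055.
Al2O3 (M=101.961): mol = 0.19184; Al = 0.38368, O = 0.57552.
SiO2 (M=60.083): mol = 1.13626; Si = 1.13626, O = 2.27252.
ΣO = 3.03859; factor = 8/ΣO = 2.63280.
Al apfu = 0.38368 × 2.63280 = 1.010.

1.010 Al apfu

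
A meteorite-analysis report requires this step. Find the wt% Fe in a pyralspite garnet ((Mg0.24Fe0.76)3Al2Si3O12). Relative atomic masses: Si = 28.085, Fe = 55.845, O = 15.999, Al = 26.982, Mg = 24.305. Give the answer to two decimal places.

Formula mass = 0.72*24.305 + 2.28*55.845 + 2*26.982 + 3*28.085 + 12*15.999 = 475.033 g/mol, of which 127.327 g is Fe.
So Fe makes up 127.327/475.033 = 0.2680 of the mass, i.e. 26.80%.

26.80 wt%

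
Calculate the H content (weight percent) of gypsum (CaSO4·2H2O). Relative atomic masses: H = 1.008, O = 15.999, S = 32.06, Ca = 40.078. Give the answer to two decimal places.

2.34 weight percent

Formula mass = 1·40.078 + 1·32.06 + 6·15.999 + 4·1.008 = 172.164 g/mol, of which 4.032 g is H.
So H makes up 4.032/172.164 = 0.0234 of the mass, i.e. 2.34%.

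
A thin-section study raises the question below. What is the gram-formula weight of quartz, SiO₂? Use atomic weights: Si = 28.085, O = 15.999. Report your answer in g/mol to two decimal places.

60.08 g/mol

Si: 1 × 28.085 = 28.0850
O: 2 × 15.999 = 31.9980
Summing the contributions gives the formula mass.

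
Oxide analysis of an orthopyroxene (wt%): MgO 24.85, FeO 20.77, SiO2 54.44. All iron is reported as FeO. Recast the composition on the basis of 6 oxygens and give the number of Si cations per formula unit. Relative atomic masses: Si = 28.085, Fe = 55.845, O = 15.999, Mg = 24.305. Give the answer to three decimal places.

2.000 Si apfu

MgO (M=40.304): mol = 0.61656; Mg = 0.61656, O = 0.61656.
FeO (M=71.844): mol = 0.28910; Fe = 0.28910, O = 0.28910.
SiO2 (M=60.083): mol = 0.90608; Si = 0.90608, O = 1.81216.
ΣO = 2.71782; factor = 6/ΣO = 2.20765.
Si apfu = 0.90608 × 2.20765 = 2.000.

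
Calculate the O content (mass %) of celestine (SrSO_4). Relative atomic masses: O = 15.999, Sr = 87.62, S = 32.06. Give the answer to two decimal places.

Formula mass = 1·87.62 + 1·32.06 + 4·15.999 = 183.676 g/mol, of which 63.996 g is O.
So O makes up 63.996/183.676 = 0.3484 of the mass, i.e. 34.84%.

34.84 mass %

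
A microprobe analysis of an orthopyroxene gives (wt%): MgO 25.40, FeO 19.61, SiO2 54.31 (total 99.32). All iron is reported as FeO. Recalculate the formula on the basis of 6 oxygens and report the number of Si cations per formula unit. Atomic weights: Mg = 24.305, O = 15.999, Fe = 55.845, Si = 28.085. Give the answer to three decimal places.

25.40 wt% MgO ÷ 40.304 g/mol = 0.63021 mol, giving 0.63021 Mg and 0.63021 O.
19.61 wt% FeO ÷ 71.844 g/mol = 0.27295 mol, giving 0.27295 Fe and 0.27295 O.
54.31 wt% SiO2 ÷ 60.083 g/mol = 0.90392 mol, giving 0.90392 Si and 1.80784 O.
Oxygen sums to 2.71100; scaling by 6/2.71100 = 2.21321 puts the formula on 6 O.
Si: 0.90392 × 2.21321 = 2.001 atoms per formula unit.

2.001 Si apfu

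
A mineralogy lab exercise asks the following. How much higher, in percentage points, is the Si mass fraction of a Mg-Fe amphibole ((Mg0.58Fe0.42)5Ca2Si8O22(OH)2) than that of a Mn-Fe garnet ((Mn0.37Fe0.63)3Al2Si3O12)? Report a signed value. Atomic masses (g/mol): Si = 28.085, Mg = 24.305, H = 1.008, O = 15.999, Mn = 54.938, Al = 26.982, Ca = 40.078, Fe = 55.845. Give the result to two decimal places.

8.61 percentage points

M((Mg0.58Fe0.42)5Ca2Si8O22(OH)2) = 878.587 g/mol, so wt% Si = 224.680/878.587 × 100 = 25.57%.
M((Mn0.37Fe0.63)3Al2Si3O12) = 496.735 g/mol, so wt% Si = 84.255/496.735 × 100 = 16.96%.
25.57 − 16.96 = 8.61 pp.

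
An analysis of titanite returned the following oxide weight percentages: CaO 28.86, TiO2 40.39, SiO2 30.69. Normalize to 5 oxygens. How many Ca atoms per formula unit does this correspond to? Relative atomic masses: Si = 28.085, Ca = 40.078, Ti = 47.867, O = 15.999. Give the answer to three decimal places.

1.010 Ca apfu

28.86 wt% CaO ÷ 56.077 g/mol = 0.51465 mol, giving 0.51465 Ca and 0.51465 O.
40.39 wt% TiO2 ÷ 79.865 g/mol = 0.50573 mol, giving 0.50573 Ti and 1.01146 O.
30.69 wt% SiO2 ÷ 60.083 g/mol = 0.51079 mol, giving 0.51079 Si and 1.02158 O.
Oxygen sums to 2.54769; scaling by 5/2.54769 = 1.96256 puts the formula on 5 O.
Ca: 0.51465 × 1.96256 = 1.010 atoms per formula unit.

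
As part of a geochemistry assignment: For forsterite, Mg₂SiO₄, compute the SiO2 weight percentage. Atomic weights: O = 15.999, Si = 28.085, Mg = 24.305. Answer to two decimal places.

42.71 wt%

M(Mg₂SiO₄) = 140.691 g/mol; M(SiO2) = 60.083 g/mol.
Moles SiO2 per formula unit = 1 Si ÷ 1 = 1.0000.
SiO2 fraction = (1.0000 × 60.083) / 140.691 = 60.083/140.691 = 0.4271.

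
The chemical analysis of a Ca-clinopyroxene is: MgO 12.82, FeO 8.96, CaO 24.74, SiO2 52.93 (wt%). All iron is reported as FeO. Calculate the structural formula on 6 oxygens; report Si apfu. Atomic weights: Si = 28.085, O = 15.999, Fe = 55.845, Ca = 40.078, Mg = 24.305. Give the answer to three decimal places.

MgO: 12.82/40.304 = 0.31808 mol → 0.31808 mol Mg, 0.31808 mol O.
FeO: 8.96/71.844 = 0.12471 mol → 0.12471 mol Fe, 0.12471 mol O.
CaO: 24.74/56.077 = 0.44118 mol → 0.44118 mol Ca, 0.44118 mol O.
SiO2: 52.93/60.083 = 0.88095 mol → 0.88095 mol Si, 1.76190 mol O.
Total oxygen = 2.64587 mol. Normalization factor = 6/2.64587 = 2.26769.
Si per 6 O = 0.88095 × 2.26769 = 1.998.

1.998 Si apfu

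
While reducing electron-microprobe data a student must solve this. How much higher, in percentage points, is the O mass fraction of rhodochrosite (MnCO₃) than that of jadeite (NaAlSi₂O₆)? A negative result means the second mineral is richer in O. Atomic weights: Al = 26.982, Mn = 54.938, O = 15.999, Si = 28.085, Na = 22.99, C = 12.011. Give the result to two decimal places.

-5.73 percentage points

O in MnCO₃: molar mass 114.946 g/mol; 3×15.999 = 47.997 g → 41.76 wt%.
O in NaAlSi₂O₆: molar mass 202.136 g/mol; 6×15.999 = 95.994 g → 47.49 wt%.
Difference = 41.76 − 47.49 = -5.73 percentage points.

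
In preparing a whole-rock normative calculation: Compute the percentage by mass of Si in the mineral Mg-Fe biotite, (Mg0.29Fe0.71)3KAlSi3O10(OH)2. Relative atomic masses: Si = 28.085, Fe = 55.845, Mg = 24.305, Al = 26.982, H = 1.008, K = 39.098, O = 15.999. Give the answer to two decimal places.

17.39 mass %

M((Mg0.29Fe0.71)3KAlSi3O10(OH)2) = 484.434 g/mol.
Si contributes 3 × 28.085 = 84.255 g per mole.
84.255/484.434 = 0.1739 → 17.39%.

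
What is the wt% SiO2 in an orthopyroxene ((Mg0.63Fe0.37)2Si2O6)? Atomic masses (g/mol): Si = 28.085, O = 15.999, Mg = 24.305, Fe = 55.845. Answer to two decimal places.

Formula mass = 224.114 g/mol.
2 Si → 2.0000 mol SiO2 per formula unit; M(SiO2) = 60.083, so SiO2 mass = 120.166 g.
120.166/224.114 × 100 = 53.62 wt%.

53.62 wt%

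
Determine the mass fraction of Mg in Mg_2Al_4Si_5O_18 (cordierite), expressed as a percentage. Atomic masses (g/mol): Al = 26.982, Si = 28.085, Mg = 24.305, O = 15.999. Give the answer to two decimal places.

8.31 wt%

Molar mass of Mg_2Al_4Si_5O_18: 2×24.305 + 4×26.982 + 5×28.085 + 18×15.999 = 584.945 g/mol.
Mass of Mg per formula unit: 2 × 24.305 = 48.610 g.
Weight fraction Mg = 48.610 / 584.945 = 0.0831.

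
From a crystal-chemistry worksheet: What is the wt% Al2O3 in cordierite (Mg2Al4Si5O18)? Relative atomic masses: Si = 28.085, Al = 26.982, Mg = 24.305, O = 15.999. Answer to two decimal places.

34.86 wt%

Molar mass of Mg2Al4Si5O18 = 2·24.305 + 4·26.982 + 5·28.085 + 18·15.999 = 584.945 g/mol.
Each formula unit contains 4 Al, equivalent to 4/2 = 2.0000 mol Al2O3.
M(Al2O3) = 2×26.982 + 3×15.999 = 101.961 g/mol.
Mass of Al2O3 per formula unit = 2.0000 × 101.961 = 203.922 g.
Al2O3 wt% = 203.922 / 584.945 × 100 = 34.86%.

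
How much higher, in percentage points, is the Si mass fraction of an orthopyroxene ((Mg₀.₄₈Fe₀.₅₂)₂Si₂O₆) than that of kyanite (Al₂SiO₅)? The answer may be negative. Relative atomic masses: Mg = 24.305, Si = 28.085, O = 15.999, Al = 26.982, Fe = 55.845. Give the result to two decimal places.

Si in (Mg₀.₄₈Fe₀.₅₂)₂Si₂O₆: molar mass 233.576 g/mol; 2×28.085 = 56.170 g → 24.05 wt%.
Si in Al₂SiO₅: molar mass 162.044 g/mol; 1×28.085 = 28.085 g → 17.33 wt%.
Difference = 24.05 − 17.33 = 6.72 percentage points.

6.72 percentage points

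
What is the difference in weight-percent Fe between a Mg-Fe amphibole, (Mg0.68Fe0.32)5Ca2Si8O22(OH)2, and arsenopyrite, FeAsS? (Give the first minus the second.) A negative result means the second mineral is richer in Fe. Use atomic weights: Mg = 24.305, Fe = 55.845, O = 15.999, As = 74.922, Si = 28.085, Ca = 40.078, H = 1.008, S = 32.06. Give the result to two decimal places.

Fe in (Mg0.68Fe0.32)5Ca2Si8O22(OH)2: molar mass 862.817 g/mol; 1.60×55.845 = 89.352 g → 10.36 wt%.
Fe in FeAsS: molar mass 162.827 g/mol; 1×55.845 = 55.845 g → 34.30 wt%.
Difference = 10.36 − 34.30 = -23.94 percentage points.

-23.94 percentage points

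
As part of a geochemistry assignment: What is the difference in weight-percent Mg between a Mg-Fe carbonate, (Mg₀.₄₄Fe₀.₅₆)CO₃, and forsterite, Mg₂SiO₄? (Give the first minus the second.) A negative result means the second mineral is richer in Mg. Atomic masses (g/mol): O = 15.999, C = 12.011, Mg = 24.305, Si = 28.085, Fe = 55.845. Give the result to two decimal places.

Mg in (Mg₀.₄₄Fe₀.₅₆)CO₃: molar mass 101.975 g/mol; 0.44×24.305 = 10.694 g → 10.49 wt%.
Mg in Mg₂SiO₄: molar mass 140.691 g/mol; 2×24.305 = 48.610 g → 34.55 wt%.
Difference = 10.49 − 34.55 = -24.06 percentage points.

-24.06 percentage points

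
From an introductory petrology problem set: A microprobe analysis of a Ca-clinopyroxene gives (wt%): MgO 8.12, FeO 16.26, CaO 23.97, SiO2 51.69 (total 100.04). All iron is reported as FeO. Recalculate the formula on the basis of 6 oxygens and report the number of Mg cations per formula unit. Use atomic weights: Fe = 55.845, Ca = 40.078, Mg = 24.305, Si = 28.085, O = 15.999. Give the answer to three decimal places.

0.469 Mg apfu

8.12 wt% MgO ÷ 40.304 g/mol = 0.20147 mol, giving 0.20147 Mg and 0.20147 O.
16.26 wt% FeO ÷ 71.844 g/mol = 0.22632 mol, giving 0.22632 Fe and 0.22632 O.
23.97 wt% CaO ÷ 56.077 g/mol = 0.42745 mol, giving 0.42745 Ca and 0.42745 O.
51.69 wt% SiO2 ÷ 60.083 g/mol = 0.86031 mol, giving 0.86031 Si and 1.72062 O.
Oxygen sums to 2.57586; scaling by 6/2.57586 = 2.32932 puts the formula on 6 O.
Mg: 0.20147 × 2.32932 = 0.469 atoms per formula unit.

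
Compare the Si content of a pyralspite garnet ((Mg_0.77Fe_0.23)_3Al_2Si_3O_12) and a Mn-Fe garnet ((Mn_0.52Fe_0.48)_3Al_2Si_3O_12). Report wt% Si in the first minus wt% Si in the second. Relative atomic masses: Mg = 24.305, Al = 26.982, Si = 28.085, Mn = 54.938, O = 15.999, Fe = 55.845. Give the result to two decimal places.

Si in (Mg_0.77Fe_0.23)_3Al_2Si_3O_12: molar mass 424.885 g/mol; 3×28.085 = 84.255 g → 19.83 wt%.
Si in (Mn_0.52Fe_0.48)_3Al_2Si_3O_12: molar mass 496.327 g/mol; 3×28.085 = 84.255 g → 16.98 wt%.
Difference = 19.83 − 16.98 = 2.85 percentage points.

2.85 percentage points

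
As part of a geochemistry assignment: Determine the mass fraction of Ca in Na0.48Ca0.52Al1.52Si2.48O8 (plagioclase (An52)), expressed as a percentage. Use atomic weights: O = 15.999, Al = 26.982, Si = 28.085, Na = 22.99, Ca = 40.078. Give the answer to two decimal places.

M(Na0.48Ca0.52Al1.52Si2.48O8) = 270.531 g/mol.
Ca contributes 0.52 × 40.078 = 20.841 g per mole.
20.841/270.531 = 0.0770 → 7.70%.

7.70 wt%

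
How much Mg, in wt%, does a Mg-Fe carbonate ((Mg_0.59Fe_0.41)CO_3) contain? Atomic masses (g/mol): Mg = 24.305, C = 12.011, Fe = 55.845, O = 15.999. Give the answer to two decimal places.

Formula mass = 0.59*24.305 + 0.41*55.845 + 1*12.011 + 3*15.999 = 97.244 g/mol, of which 14.340 g is Mg.
So Mg makes up 14.340/97.244 = 0.1475 of the mass, i.e. 14.75%.

14.75 wt%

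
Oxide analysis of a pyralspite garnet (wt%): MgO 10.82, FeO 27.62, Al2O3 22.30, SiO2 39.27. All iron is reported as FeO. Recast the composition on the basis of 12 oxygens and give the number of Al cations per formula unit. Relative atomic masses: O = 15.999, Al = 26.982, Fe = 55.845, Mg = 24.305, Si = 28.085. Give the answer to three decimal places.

2.006 Al apfu

MgO: 10.82/40.304 = 0.26846 mol → 0.26846 mol Mg, 0.26846 mol O.
FeO: 27.62/71.844 = 0.38444 mol → 0.38444 mol Fe, 0.38444 mol O.
Al2O3: 22.30/101.961 = 0.21871 mol → 0.43742 mol Al, 0.65613 mol O.
SiO2: 39.27/60.083 = 0.65360 mol → 0.65360 mol Si, 1.30720 mol O.
Total oxygen = 2.61623 mol. Normalization factor = 12/2.61623 = 4.58675.
Al per 12 O = 0.43742 × 4.58675 = 2.006.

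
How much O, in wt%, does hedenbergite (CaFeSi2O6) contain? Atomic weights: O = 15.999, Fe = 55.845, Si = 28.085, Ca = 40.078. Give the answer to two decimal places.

Formula mass = 1×40.078 + 1×55.845 + 2×28.085 + 6×15.999 = 248.087 g/mol, of which 95.994 g is O.
So O makes up 95.994/248.087 = 0.3869 of the mass, i.e. 38.69%.

38.69 wt%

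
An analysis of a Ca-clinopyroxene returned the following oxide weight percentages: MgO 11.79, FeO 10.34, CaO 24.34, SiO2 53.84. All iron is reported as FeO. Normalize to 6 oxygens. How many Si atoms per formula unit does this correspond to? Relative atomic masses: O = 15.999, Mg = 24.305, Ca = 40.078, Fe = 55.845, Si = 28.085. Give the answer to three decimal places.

2.019 Si apfu

MgO (M=40.304): mol = 0.29253; Mg = 0.29253, O = 0.29253.
FeO (M=71.844): mol = 0.14392; Fe = 0.14392, O = 0.14392.
CaO (M=56.077): mol = 0.43405; Ca = 0.43405, O = 0.43405.
SiO2 (M=60.083): mol = 0.89609; Si = 0.89609, O = 1.79218.
ΣO = 2.66268; factor = 6/ΣO = 2.25337.
Si apfu = 0.89609 × 2.25337 = 2.019.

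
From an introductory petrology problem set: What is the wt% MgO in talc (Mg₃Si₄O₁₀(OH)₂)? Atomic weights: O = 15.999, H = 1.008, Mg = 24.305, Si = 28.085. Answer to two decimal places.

Molar mass of Mg₃Si₄O₁₀(OH)₂ = 3·24.305 + 4·28.085 + 12·15.999 + 2·1.008 = 379.259 g/mol.
Each formula unit contains 3 Mg, equivalent to 3/1 = 3.0000 mol MgO.
M(MgO) = 1×24.305 + 1×15.999 = 40.304 g/mol.
Mass of MgO per formula unit = 3.0000 × 40.304 = 120.912 g.
MgO wt% = 120.912 / 379.259 × 100 = 31.88%.

31.88 wt%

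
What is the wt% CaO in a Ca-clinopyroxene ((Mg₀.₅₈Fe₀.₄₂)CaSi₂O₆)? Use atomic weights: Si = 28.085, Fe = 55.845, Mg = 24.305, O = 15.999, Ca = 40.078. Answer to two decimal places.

24.40 wt%

M((Mg₀.₅₈Fe₀.₄₂)CaSi₂O₆) = 229.794 g/mol; M(CaO) = 56.077 g/mol.
Moles CaO per formula unit = 1 Ca ÷ 1 = 1.0000.
CaO fraction = (1.0000 × 56.077) / 229.794 = 56.077/229.794 = 0.2440.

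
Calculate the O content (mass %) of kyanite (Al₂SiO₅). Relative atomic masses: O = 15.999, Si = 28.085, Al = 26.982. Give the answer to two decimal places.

Molar mass of Al₂SiO₅: 2×26.982 + 1×28.085 + 5×15.999 = 162.044 g/mol.
Mass of O per formula unit: 5 × 15.999 = 79.995 g.
Weight fraction O = 79.995 / 162.044 = 0.4937.

49.37 mass %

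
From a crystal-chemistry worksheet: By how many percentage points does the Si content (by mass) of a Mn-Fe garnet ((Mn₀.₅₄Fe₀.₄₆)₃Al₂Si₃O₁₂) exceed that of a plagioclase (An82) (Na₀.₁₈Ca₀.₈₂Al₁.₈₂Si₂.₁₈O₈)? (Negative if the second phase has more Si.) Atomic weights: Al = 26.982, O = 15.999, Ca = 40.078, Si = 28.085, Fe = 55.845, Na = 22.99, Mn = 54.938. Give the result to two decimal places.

-5.26 percentage points

Si in (Mn₀.₅₄Fe₀.₄₆)₃Al₂Si₃O₁₂: molar mass 496.273 g/mol; 3×28.085 = 84.255 g → 16.98 wt%.
Si in Na₀.₁₈Ca₀.₈₂Al₁.₈₂Si₂.₁₈O₈: molar mass 275.327 g/mol; 2.18×28.085 = 61.225 g → 22.24 wt%.
Difference = 16.98 − 22.24 = -5.26 percentage points.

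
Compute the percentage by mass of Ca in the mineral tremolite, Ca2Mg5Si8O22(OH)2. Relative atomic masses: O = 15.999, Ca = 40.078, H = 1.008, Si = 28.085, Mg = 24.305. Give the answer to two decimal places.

Molar mass of Ca2Mg5Si8O22(OH)2: 2·40.078 + 5·24.305 + 8·28.085 + 24·15.999 + 2·1.008 = 812.353 g/mol.
Mass of Ca per formula unit: 2 × 40.078 = 80.156 g.
Weight fraction Ca = 80.156 / 812.353 = 0.0987.

9.87 mass %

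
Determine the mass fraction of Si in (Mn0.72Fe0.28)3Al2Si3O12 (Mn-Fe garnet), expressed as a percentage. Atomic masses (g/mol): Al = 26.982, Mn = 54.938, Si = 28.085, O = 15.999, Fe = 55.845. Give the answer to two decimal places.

Formula mass = 2.16·54.938 + 0.84·55.845 + 2·26.982 + 3·28.085 + 12·15.999 = 495.783 g/mol, of which 84.255 g is Si.
So Si makes up 84.255/495.783 = 0.1699 of the mass, i.e. 16.99%.

16.99 wt%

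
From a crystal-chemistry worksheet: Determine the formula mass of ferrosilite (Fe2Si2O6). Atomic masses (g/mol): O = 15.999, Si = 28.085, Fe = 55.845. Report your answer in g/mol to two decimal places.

Fe: 2 × 55.845 = 111.6900
Si: 2 × 28.085 = 56.1700
O: 6 × 15.999 = 95.9940
Summing the contributions gives the formula mass.

263.85 g/mol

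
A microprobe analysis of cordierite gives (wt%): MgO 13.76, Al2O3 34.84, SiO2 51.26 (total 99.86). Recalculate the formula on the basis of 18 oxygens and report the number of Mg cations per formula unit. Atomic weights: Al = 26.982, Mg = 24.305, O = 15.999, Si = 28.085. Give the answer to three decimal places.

13.76 wt% MgO ÷ 40.304 g/mol = 0.34141 mol, giving 0.34141 Mg and 0.34141 O.
34.84 wt% Al2O3 ÷ 101.961 g/mol = 0.34170 mol, giving 0.68340 Al and 1.02510 O.
51.26 wt% SiO2 ÷ 60.083 g/mol = 0.85315 mol, giving 0.85315 Si and 1.70630 O.
Oxygen sums to 3.07281; scaling by 18/3.07281 = 5.85783 puts the formula on 18 O.
Mg: 0.34141 × 5.85783 = 2.000 atoms per formula unit.

2.000 Mg apfu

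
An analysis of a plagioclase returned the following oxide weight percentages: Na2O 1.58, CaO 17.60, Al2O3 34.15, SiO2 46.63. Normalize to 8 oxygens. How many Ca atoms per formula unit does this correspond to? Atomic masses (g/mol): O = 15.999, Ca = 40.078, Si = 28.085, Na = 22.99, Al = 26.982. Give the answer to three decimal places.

0.867 Ca apfu

Na2O: 1.58/61.979 = 0.02549 mol → 0.05098 mol Na, 0.02549 mol O.
CaO: 17.60/56.077 = 0.31385 mol → 0.31385 mol Ca, 0.31385 mol O.
Al2O3: 34.15/101.961 = 0.33493 mol → 0.66986 mol Al, 1.00479 mol O.
SiO2: 46.63/60.083 = 0.77609 mol → 0.77609 mol Si, 1.55218 mol O.
Total oxygen = 2.89631 mol. Normalization factor = 8/2.89631 = 2.76214.
Ca per 8 O = 0.31385 × 2.76214 = 0.867.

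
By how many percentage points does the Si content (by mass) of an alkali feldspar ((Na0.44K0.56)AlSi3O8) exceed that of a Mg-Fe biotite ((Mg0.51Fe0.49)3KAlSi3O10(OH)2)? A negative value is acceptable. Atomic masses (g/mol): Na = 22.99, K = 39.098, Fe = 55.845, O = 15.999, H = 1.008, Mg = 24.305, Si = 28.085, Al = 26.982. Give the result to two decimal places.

Si in (Na0.44K0.56)AlSi3O8: molar mass 271.239 g/mol; 3×28.085 = 84.255 g → 31.06 wt%.
Si in (Mg0.51Fe0.49)3KAlSi3O10(OH)2: molar mass 463.618 g/mol; 3×28.085 = 84.255 g → 18.17 wt%.
Difference = 31.06 − 18.17 = 12.89 percentage points.

12.89 percentage points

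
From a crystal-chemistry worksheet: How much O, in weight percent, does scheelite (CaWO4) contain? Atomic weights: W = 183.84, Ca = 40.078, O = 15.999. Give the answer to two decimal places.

M(CaWO4) = 287.914 g/mol.
O contributes 4 × 15.999 = 63.996 g per mole.
63.996/287.914 = 0.2223 → 22.23%.

22.23 weight percent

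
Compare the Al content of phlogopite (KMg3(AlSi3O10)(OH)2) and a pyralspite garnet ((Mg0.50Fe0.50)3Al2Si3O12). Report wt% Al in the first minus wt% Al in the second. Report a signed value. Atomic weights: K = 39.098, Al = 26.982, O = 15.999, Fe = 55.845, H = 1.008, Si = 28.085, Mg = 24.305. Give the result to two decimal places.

M(KMg3(AlSi3O10)(OH)2) = 417.254 g/mol, so wt% Al = 26.982/417.254 × 100 = 6.47%.
M((Mg0.50Fe0.50)3Al2Si3O12) = 450.432 g/mol, so wt% Al = 53.964/450.432 × 100 = 11.98%.
6.47 − 11.98 = -5.51 pp.

-5.51 percentage points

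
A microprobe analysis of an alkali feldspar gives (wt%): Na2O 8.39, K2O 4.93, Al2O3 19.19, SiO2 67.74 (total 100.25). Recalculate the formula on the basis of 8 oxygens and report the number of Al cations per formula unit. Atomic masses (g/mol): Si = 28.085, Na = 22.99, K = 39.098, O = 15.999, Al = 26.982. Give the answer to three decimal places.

8.39 wt% Na2O ÷ 61.979 g/mol = 0.13537 mol, giving 0.27074 Na and 0.13537 O.
4.93 wt% K2O ÷ 94.195 g/mol = 0.05234 mol, giving 0.10468 K and 0.05234 O.
19.19 wt% Al2O3 ÷ 101.961 g/mol = 0.18821 mol, giving 0.37642 Al and 0.56463 O.
67.74 wt% SiO2 ÷ 60.083 g/mol = 1.12744 mol, giving 1.12744 Si and 2.25488 O.
Oxygen sums to 3.00722; scaling by 8/3.00722 = 2.66026 puts the formula on 8 O.
Al: 0.37642 × 2.66026 = 1.001 atoms per formula unit.

1.001 Al apfu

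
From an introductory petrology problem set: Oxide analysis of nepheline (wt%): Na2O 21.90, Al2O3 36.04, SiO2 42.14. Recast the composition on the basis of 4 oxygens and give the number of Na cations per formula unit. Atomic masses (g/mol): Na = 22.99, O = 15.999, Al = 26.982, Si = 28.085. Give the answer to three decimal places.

1.004 Na apfu

Na2O (M=61.979): mol = 0.35335; Na = 0.70670, O = 0.35335.
Al2O3 (M=101.961): mol = 0.35347; Al = 0.70694, O = 1.06041.
SiO2 (M=60.083): mol = 0.70136; Si = 0.70136, O = 1.40272.
ΣO = 2.81648; factor = 4/ΣO = 1.42021.
Na apfu = 0.70670 × 1.42021 = 1.004.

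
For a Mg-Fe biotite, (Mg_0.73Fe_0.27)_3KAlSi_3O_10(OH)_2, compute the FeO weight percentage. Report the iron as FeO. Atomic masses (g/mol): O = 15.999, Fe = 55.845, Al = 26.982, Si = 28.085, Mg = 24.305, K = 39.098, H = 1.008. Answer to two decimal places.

13.14 wt%

Formula mass = 442.801 g/mol.
0.81 Fe → 0.8100 mol FeO per formula unit; M(FeO) = 71.844, so FeO mass = 58.194 g.
58.194/442.801 × 100 = 13.14 wt%.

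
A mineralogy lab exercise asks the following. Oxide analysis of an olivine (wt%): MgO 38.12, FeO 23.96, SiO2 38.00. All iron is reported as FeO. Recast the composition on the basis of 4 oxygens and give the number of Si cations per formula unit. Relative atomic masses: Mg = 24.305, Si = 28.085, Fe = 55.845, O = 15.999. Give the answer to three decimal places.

0.994 Si apfu

38.12 wt% MgO ÷ 40.304 g/mol = 0.94581 mol, giving 0.94581 Mg and 0.94581 O.
23.96 wt% FeO ÷ 71.844 g/mol = 0.33350 mol, giving 0.33350 Fe and 0.33350 O.
38.00 wt% SiO2 ÷ 60.083 g/mol = 0.63246 mol, giving 0.63246 Si and 1.26492 O.
Oxygen sums to 2.54423; scaling by 4/2.54423 = 1.57218 puts the formula on 4 O.
Si: 0.63246 × 1.57218 = 0.994 atoms per formula unit.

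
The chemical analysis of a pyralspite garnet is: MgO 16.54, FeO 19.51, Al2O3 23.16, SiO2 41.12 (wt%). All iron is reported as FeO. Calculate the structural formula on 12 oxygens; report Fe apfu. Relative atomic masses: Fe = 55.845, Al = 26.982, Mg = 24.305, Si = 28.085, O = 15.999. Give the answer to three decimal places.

1.193 Fe apfu

MgO: 16.54/40.304 = 0.41038 mol → 0.41038 mol Mg, 0.41038 mol O.
FeO: 19.51/71.844 = 0.27156 mol → 0.27156 mol Fe, 0.27156 mol O.
Al2O3: 23.16/101.961 = 0.22715 mol → 0.45430 mol Al, 0.68145 mol O.
SiO2: 41.12/60.083 = 0.68439 mol → 0.68439 mol Si, 1.36878 mol O.
Total oxygen = 2.73217 mol. Normalization factor = 12/2.73217 = 4.39211.
Fe per 12 O = 0.27156 × 4.39211 = 1.193.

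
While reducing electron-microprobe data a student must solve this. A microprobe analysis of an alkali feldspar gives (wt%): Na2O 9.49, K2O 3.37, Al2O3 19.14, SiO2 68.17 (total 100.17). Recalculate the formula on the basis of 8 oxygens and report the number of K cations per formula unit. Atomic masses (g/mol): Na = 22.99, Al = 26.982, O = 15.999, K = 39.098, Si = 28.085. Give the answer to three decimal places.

9.49 wt% Na2O ÷ 61.979 g/mol = 0.15312 mol, giving 0.30624 Na and 0.15312 O.
3.37 wt% K2O ÷ 94.195 g/mol = 0.03578 mol, giving 0.07156 K and 0.03578 O.
19.14 wt% Al2O3 ÷ 101.961 g/mol = 0.18772 mol, giving 0.37544 Al and 0.56316 O.
68.17 wt% SiO2 ÷ 60.083 g/mol = 1.13460 mol, giving 1.13460 Si and 2.26920 O.
Oxygen sums to 3.02126; scaling by 8/3.02126 = 2.64790 puts the formula on 8 O.
K: 0.07156 × 2.64790 = 0.189 atoms per formula unit.

0.189 K apfu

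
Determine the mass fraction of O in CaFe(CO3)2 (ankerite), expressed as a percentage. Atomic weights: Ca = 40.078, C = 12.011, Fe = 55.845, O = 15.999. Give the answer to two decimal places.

44.45 mass %

Molar mass of CaFe(CO3)2: 1×40.078 + 1×55.845 + 2×12.011 + 6×15.999 = 215.939 g/mol.
Mass of O per formula unit: 6 × 15.999 = 95.994 g.
Weight fraction O = 95.994 / 215.939 = 0.4445.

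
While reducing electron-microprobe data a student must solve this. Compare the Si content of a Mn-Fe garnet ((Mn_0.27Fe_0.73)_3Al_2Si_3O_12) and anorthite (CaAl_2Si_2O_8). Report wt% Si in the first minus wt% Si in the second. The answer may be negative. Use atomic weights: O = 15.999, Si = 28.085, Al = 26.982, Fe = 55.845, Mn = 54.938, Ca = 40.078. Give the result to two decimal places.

-3.24 percentage points

Si in (Mn_0.27Fe_0.73)_3Al_2Si_3O_12: molar mass 497.007 g/mol; 3×28.085 = 84.255 g → 16.95 wt%.
Si in CaAl_2Si_2O_8: molar mass 278.204 g/mol; 2×28.085 = 56.170 g → 20.19 wt%.
Difference = 16.95 − 20.19 = -3.24 percentage points.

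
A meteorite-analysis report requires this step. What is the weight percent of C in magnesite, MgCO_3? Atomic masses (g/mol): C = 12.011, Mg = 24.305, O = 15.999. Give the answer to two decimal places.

14.25 weight percent

Formula mass = 1×24.305 + 1×12.011 + 3×15.999 = 84.313 g/mol, of which 12.011 g is C.
So C makes up 12.011/84.313 = 0.1425 of the mass, i.e. 14.25%.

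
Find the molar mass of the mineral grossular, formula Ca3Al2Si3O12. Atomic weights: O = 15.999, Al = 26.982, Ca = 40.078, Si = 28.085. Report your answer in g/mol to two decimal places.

450.44 g/mol

Ca: 3 × 40.078 = 120.2340
Al: 2 × 26.982 = 53.9640
Si: 3 × 28.085 = 84.2550
O: 12 × 15.999 = 191.9880
Summing the contributions gives the formula mass.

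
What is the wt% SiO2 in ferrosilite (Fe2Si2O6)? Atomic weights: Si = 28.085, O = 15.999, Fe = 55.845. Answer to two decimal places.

45.54 wt%

Formula mass = 263.854 g/mol.
2 Si → 2.0000 mol SiO2 per formula unit; M(SiO2) = 60.083, so SiO2 mass = 120.166 g.
120.166/263.854 × 100 = 45.54 wt%.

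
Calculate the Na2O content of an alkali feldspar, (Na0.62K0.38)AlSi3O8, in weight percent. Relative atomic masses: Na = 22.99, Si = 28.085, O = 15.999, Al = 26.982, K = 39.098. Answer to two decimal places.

Molar mass of (Na0.62K0.38)AlSi3O8 = 0.62×22.99 + 0.38×39.098 + 1×26.982 + 3×28.085 + 8×15.999 = 268.340 g/mol.
Each formula unit contains 0.62 Na, equivalent to 0.62/2 = 0.3100 mol Na2O.
M(Na2O) = 2×22.99 + 1×15.999 = 61.979 g/mol.
Mass of Na2O per formula unit = 0.3100 × 61.979 = 19.213 g.
Na2O wt% = 19.213 / 268.340 × 100 = 7.16%.

7.16 wt%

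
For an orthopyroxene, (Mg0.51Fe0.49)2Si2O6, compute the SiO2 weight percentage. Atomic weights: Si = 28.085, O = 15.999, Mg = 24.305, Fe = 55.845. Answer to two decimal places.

51.87 wt%

M((Mg0.51Fe0.49)2Si2O6) = 231.683 g/mol; M(SiO2) = 60.083 g/mol.
Moles SiO2 per formula unit = 2 Si ÷ 1 = 2.0000.
SiO2 fraction = (2.0000 × 60.083) / 231.683 = 120.166/231.683 = 0.5187.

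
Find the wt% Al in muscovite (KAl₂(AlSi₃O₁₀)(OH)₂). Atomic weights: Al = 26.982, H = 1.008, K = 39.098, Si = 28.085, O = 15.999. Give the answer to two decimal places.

M(KAl₂(AlSi₃O₁₀)(OH)₂) = 398.303 g/mol.
Al contributes 3 × 26.982 = 80.946 g per mole.
80.946/398.303 = 0.2032 → 20.32%.

20.32 wt%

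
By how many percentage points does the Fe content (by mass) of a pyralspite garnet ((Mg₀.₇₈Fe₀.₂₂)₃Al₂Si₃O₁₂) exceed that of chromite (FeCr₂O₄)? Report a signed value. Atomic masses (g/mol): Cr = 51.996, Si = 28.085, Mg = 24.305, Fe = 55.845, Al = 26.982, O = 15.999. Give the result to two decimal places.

-16.26 percentage points

Fe in (Mg₀.₇₈Fe₀.₂₂)₃Al₂Si₃O₁₂: molar mass 423.938 g/mol; 0.66×55.845 = 36.858 g → 8.69 wt%.
Fe in FeCr₂O₄: molar mass 223.833 g/mol; 1×55.845 = 55.845 g → 24.95 wt%.
Difference = 8.69 − 24.95 = -16.26 percentage points.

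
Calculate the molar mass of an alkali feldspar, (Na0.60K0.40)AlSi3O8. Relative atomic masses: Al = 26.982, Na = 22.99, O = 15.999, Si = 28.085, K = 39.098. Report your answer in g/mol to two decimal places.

268.66 g/mol

Na: 0.60 × 22.99 = 13.7940
K: 0.40 × 39.098 = 15.6392
Al: 1 × 26.982 = 26.9820
Si: 3 × 28.085 = 84.2550
O: 8 × 15.999 = 127.9920
Summing the contributions gives the formula mass.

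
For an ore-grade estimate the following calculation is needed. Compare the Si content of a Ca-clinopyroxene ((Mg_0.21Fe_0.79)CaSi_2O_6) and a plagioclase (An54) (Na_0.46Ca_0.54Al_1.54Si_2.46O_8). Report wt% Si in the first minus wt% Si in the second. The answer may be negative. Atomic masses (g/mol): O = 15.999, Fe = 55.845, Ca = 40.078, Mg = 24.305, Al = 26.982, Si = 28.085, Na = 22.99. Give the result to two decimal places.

Si in (Mg_0.21Fe_0.79)CaSi_2O_6: molar mass 241.464 g/mol; 2×28.085 = 56.170 g → 23.26 wt%.
Si in Na_0.46Ca_0.54Al_1.54Si_2.46O_8: molar mass 270.851 g/mol; 2.46×28.085 = 69.089 g → 25.51 wt%.
Difference = 23.26 − 25.51 = -2.25 percentage points.

-2.25 percentage points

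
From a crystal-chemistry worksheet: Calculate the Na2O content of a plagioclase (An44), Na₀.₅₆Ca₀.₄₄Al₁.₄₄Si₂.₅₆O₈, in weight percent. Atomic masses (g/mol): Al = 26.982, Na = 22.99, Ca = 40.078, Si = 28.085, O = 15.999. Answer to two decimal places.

6.45 wt%

Molar mass of Na₀.₅₆Ca₀.₄₄Al₁.₄₄Si₂.₅₆O₈ = 0.56*22.99 + 0.44*40.078 + 1.44*26.982 + 2.56*28.085 + 8*15.999 = 269.252 g/mol.
Each formula unit contains 0.56 Na, equivalent to 0.56/2 = 0.2800 mol Na2O.
M(Na2O) = 2×22.99 + 1×15.999 = 61.979 g/mol.
Mass of Na2O per formula unit = 0.2800 × 61.979 = 17.354 g.
Na2O wt% = 17.354 / 269.252 × 100 = 6.45%.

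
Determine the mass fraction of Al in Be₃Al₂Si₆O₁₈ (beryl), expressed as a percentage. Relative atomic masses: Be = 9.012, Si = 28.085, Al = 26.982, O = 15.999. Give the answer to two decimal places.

M(Be₃Al₂Si₆O₁₈) = 537.492 g/mol.
Al contributes 2 × 26.982 = 53.964 g per mole.
53.964/537.492 = 0.1004 → 10.04%.

10.04 wt%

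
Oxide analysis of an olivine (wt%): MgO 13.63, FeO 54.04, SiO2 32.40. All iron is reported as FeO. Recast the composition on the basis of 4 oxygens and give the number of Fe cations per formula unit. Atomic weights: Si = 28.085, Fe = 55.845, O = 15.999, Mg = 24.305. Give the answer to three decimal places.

1.387 Fe apfu

13.63 wt% MgO ÷ 40.304 g/mol = 0.33818 mol, giving 0.33818 Mg and 0.33818 O.
54.04 wt% FeO ÷ 71.844 g/mol = 0.75219 mol, giving 0.75219 Fe and 0.75219 O.
32.40 wt% SiO2 ÷ 60.083 g/mol = 0.53925 mol, giving 0.53925 Si and 1.07850 O.
Oxygen sums to 2.16887; scaling by 4/2.16887 = 1.84428 puts the formula on 4 O.
Fe: 0.75219 × 1.84428 = 1.387 atoms per formula unit.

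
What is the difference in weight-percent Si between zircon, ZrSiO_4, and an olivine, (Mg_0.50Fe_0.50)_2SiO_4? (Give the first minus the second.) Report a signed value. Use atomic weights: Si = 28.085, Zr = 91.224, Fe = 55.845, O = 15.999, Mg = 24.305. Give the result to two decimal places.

M(ZrSiO_4) = 183.305 g/mol, so wt% Si = 28.085/183.305 × 100 = 15.32%.
M((Mg_0.50Fe_0.50)_2SiO_4) = 172.231 g/mol, so wt% Si = 28.085/172.231 × 100 = 16.31%.
15.32 − 16.31 = -0.99 pp.

-0.99 percentage points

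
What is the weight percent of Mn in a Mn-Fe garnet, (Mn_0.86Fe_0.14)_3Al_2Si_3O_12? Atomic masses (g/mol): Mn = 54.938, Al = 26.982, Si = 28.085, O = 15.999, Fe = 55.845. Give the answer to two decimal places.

M((Mn_0.86Fe_0.14)_3Al_2Si_3O_12) = 495.402 g/mol.
Mn contributes 2.58 × 54.938 = 141.740 g per mole.
141.740/495.402 = 0.2861 → 28.61%.

28.61 wt%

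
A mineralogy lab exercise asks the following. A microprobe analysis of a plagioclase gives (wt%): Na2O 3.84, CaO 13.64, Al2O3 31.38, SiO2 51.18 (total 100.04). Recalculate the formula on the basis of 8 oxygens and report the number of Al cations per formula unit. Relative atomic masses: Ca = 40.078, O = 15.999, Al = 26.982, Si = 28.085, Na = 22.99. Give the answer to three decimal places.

1.679 Al apfu

Na2O: 3.84/61.979 = 0.06196 mol → 0.12392 mol Na, 0.06196 mol O.
CaO: 13.64/56.077 = 0.24324 mol → 0.24324 mol Ca, 0.24324 mol O.
Al2O3: 31.38/101.961 = 0.30776 mol → 0.61552 mol Al, 0.92328 mol O.
SiO2: 51.18/60.083 = 0.85182 mol → 0.85182 mol Si, 1.70364 mol O.
Total oxygen = 2.93212 mol. Normalization factor = 8/2.93212 = 2.72840.
Al per 8 O = 0.61552 × 2.72840 = 1.679.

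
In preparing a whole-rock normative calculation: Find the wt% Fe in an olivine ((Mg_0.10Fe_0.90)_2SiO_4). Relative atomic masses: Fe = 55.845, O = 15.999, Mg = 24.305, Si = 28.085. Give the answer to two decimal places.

Formula mass = 0.20×24.305 + 1.80×55.845 + 1×28.085 + 4×15.999 = 197.463 g/mol, of which 100.521 g is Fe.
So Fe makes up 100.521/197.463 = 0.5091 of the mass, i.e. 50.91%.

50.91 mass %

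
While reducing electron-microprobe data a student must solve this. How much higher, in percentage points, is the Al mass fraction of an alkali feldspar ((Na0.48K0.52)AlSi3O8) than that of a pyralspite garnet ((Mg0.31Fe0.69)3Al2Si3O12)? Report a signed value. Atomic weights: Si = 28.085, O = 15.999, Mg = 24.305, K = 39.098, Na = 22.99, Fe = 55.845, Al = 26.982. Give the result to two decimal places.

First mineral: 26.982 g Al in 270.595 g formula = 9.97 wt% Al.
Second mineral: 53.964 g Al in 468.410 g formula = 11.52 wt% Al.
9.97% − 11.52% gives a difference of -1.55 percentage points.

-1.55 percentage points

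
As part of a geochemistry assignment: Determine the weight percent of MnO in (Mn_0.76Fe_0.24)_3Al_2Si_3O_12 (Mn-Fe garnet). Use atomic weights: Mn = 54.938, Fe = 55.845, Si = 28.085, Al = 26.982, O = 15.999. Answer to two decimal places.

Molar mass of (Mn_0.76Fe_0.24)_3Al_2Si_3O_12 = 2.28*54.938 + 0.72*55.845 + 2*26.982 + 3*28.085 + 12*15.999 = 495.674 g/mol.
Each formula unit contains 2.28 Mn, equivalent to 2.28/1 = 2.2800 mol MnO.
M(MnO) = 1×54.938 + 1×15.999 = 70.937 g/mol.
Mass of MnO per formula unit = 2.2800 × 70.937 = 161.736 g.
MnO wt% = 161.736 / 495.674 × 100 = 32.63%.

32.63 wt%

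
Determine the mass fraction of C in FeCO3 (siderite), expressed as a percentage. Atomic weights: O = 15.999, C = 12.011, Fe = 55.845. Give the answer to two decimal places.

Formula mass = 1*55.845 + 1*12.011 + 3*15.999 = 115.853 g/mol, of which 12.011 g is C.
So C makes up 12.011/115.853 = 0.1037 of the mass, i.e. 10.37%.

10.37 weight percent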